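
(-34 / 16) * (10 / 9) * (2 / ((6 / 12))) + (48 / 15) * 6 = 439 / 45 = 9.76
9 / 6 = 3 / 2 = 1.50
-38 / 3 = -12.67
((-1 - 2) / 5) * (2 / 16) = -3 / 40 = -0.08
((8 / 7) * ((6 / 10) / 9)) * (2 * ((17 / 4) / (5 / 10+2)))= 136 / 525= 0.26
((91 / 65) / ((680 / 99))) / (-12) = -231 / 13600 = -0.02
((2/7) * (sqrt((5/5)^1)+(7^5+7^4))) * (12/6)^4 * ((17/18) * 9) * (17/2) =44411208/7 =6344458.29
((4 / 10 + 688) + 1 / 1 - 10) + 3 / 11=37382 / 55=679.67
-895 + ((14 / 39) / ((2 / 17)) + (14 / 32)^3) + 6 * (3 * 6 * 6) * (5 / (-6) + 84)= 8466453569 / 159744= 53000.14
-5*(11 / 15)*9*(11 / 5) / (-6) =121 / 10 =12.10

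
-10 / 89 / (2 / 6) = -30 / 89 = -0.34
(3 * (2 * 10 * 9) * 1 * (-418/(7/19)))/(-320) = 107217/56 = 1914.59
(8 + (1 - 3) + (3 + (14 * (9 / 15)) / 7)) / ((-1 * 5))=-51 / 25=-2.04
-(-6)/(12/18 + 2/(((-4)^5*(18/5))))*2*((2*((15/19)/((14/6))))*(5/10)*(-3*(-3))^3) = 3627970560/816487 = 4443.39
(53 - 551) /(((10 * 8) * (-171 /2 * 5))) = 83 /5700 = 0.01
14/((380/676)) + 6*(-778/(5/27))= -2392318/95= -25182.29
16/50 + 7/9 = 247/225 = 1.10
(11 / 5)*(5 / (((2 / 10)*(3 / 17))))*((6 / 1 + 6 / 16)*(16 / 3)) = 10596.67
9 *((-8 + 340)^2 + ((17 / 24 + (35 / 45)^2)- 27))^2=109293014231.16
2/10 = 1/5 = 0.20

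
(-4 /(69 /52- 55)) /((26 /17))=136 /2791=0.05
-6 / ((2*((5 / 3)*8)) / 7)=-63 / 40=-1.58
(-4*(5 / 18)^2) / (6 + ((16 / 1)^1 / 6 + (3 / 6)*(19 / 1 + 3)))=-25 / 1593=-0.02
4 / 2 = 2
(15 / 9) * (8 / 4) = 3.33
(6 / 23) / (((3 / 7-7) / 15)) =-315 / 529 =-0.60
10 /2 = 5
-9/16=-0.56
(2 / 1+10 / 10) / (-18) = -1 / 6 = -0.17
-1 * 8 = -8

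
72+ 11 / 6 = 443 / 6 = 73.83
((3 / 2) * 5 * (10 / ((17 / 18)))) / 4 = 675 / 34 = 19.85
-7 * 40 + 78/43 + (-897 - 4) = -50705/43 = -1179.19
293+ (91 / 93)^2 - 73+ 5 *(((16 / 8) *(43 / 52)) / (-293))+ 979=79061035441 / 65888082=1199.93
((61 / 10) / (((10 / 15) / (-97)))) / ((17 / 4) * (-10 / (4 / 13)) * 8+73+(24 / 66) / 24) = 585783 / 681110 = 0.86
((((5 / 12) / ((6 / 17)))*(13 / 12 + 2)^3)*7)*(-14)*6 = -210969745 / 10368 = -20348.16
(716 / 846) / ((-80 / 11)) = -1969 / 16920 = -0.12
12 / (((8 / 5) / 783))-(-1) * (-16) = 11713 / 2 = 5856.50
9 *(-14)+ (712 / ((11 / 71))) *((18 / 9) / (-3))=-105262 / 33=-3189.76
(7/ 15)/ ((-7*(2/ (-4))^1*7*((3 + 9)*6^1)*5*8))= 1/ 151200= 0.00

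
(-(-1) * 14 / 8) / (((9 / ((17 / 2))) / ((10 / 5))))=119 / 36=3.31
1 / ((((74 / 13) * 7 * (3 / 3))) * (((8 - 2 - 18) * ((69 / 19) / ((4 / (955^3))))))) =-247 / 93392116980750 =-0.00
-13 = -13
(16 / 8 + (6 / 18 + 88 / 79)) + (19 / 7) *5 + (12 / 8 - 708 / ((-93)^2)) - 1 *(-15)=33.44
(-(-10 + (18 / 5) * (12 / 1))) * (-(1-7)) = -996 / 5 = -199.20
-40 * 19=-760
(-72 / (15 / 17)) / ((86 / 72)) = -68.32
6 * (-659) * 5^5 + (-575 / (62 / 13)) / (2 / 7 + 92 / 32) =-67798953050 / 5487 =-12356288.14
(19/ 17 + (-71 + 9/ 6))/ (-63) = 775/ 714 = 1.09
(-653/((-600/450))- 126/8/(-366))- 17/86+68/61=490.71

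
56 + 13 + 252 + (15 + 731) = 1067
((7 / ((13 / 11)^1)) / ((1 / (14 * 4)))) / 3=4312 / 39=110.56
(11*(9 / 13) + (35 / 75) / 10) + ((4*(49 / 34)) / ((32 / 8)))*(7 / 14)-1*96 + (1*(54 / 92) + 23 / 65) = -132173083 / 1524900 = -86.68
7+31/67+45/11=8515/737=11.55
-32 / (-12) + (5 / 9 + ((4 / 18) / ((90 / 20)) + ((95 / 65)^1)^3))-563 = -556.61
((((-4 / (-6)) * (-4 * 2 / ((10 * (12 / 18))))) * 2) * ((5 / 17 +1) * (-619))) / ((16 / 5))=6809 / 17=400.53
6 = 6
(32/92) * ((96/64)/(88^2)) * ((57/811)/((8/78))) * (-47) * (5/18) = -174135/288897664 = -0.00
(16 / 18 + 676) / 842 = 3046 / 3789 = 0.80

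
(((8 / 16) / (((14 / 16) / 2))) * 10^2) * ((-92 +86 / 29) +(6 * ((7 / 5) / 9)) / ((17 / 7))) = -104890880 / 10353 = -10131.45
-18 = -18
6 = 6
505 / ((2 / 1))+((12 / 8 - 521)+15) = -252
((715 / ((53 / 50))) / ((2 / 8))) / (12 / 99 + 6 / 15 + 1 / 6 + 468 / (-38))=-896610000 / 3864071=-232.04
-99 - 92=-191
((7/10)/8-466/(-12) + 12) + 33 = 20141/240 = 83.92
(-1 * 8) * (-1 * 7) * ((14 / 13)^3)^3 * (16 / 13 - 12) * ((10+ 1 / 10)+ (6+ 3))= -3093867789623296 / 137858491849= -22442.34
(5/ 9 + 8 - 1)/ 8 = 17/ 18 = 0.94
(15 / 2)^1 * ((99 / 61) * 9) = 13365 / 122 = 109.55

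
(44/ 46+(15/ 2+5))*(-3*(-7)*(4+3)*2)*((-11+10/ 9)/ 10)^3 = -21382414739/ 5589000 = -3825.80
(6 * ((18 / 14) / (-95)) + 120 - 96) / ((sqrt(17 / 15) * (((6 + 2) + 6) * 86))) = 7953 * sqrt(255) / 6805610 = 0.02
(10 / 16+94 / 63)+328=166379 / 504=330.12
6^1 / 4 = 3 / 2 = 1.50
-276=-276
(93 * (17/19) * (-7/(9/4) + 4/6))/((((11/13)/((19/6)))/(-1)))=6851/9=761.22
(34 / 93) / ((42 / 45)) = 85 / 217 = 0.39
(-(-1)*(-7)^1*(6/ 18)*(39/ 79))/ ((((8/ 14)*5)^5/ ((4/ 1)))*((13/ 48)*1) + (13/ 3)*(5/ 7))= -352947/ 4898395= -0.07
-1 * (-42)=42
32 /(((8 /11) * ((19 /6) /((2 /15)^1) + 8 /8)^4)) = 1024 /8732691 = 0.00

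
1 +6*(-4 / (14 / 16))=-185 / 7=-26.43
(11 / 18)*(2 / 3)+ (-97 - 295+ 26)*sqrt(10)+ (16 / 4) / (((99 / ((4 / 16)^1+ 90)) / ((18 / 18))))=1204 / 297 - 366*sqrt(10)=-1153.34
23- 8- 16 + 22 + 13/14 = 307/14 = 21.93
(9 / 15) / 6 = 1 / 10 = 0.10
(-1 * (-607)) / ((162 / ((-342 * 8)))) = -92264 / 9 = -10251.56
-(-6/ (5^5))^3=216/ 30517578125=0.00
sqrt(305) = 17.46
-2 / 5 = -0.40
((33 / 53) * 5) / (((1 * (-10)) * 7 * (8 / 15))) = -495 / 5936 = -0.08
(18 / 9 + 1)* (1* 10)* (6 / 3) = 60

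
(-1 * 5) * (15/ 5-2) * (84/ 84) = -5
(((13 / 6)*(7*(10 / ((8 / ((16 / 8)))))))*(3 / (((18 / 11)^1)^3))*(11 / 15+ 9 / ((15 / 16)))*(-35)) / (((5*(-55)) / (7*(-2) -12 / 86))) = -45398353 / 94041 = -482.75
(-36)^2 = 1296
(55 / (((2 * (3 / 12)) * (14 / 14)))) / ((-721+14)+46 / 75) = -8250 / 52979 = -0.16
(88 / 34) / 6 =22 / 51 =0.43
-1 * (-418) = 418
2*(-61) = -122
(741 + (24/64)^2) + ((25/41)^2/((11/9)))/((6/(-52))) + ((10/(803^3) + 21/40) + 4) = 206952278913972231/278525092795840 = 743.03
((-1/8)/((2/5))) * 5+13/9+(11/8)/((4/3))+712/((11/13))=2668621/3168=842.37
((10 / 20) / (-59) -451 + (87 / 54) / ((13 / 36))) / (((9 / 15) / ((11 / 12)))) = -37675165 / 55224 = -682.22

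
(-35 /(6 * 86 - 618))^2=1225 /10404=0.12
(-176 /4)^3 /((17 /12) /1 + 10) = -7461.37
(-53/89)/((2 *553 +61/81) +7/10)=-42930/79836293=-0.00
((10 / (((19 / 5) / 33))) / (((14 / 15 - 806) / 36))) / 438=-0.01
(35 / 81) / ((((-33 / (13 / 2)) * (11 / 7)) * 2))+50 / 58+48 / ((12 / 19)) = 262064783 / 3410748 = 76.83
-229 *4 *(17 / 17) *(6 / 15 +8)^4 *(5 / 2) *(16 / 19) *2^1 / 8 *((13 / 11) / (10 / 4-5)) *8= 1185730430976 / 130625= 9077362.15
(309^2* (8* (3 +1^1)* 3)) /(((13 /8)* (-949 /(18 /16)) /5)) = -33434.22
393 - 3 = 390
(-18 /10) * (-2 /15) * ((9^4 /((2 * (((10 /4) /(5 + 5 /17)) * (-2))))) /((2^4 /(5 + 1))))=-531441 /1700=-312.61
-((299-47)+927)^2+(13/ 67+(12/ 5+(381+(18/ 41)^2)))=-782564614771/ 563135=-1389657.21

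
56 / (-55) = -56 / 55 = -1.02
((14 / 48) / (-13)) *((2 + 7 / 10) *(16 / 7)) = -0.14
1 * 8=8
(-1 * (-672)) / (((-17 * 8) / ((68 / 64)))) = -21 / 4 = -5.25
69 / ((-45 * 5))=-23 / 75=-0.31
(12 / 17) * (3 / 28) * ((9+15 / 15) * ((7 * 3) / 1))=270 / 17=15.88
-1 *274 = -274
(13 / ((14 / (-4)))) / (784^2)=-13 / 2151296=-0.00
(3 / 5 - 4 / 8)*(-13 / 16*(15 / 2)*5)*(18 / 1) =-1755 / 32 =-54.84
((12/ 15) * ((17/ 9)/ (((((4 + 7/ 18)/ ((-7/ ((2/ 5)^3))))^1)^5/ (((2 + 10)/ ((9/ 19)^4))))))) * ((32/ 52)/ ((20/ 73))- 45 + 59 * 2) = -666933448765535888671875/ 2560110923968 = -260509590628.14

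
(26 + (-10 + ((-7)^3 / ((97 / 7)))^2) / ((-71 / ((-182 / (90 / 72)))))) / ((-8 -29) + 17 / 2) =-443697124 / 10020585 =-44.28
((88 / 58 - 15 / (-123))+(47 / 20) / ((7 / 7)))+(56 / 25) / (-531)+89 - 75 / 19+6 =114005410651 / 1199582100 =95.04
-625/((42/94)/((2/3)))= -58750/63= -932.54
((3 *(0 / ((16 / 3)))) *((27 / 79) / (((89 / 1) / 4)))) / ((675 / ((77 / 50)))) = 0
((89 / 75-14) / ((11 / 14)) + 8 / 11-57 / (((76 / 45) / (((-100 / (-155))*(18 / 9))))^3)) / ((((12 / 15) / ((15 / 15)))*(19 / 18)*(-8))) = 545660060331 / 89908046360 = 6.07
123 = 123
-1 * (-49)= 49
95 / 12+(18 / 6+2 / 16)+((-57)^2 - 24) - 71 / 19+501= 1702387 / 456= 3733.30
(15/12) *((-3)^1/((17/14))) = -105/34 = -3.09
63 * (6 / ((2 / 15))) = 2835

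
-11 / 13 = -0.85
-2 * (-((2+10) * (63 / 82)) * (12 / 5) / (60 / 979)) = 740124 / 1025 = 722.07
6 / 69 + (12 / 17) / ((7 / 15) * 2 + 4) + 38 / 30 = 324793 / 217005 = 1.50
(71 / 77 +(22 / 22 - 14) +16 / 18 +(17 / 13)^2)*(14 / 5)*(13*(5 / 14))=-1110149 / 9009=-123.23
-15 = -15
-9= -9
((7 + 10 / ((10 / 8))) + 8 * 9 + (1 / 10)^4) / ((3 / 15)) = 870001 / 2000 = 435.00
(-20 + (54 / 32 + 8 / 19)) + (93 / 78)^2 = -846155 / 51376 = -16.47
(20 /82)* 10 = 100 /41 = 2.44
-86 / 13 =-6.62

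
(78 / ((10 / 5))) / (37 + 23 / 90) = 3510 / 3353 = 1.05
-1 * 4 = -4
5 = 5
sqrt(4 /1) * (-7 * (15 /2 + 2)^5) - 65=-17333733 /16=-1083358.31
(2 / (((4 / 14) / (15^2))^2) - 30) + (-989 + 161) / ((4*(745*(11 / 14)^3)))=2459714715159 / 1983190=1240281.93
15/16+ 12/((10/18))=1803/80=22.54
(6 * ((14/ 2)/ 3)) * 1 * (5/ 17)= 4.12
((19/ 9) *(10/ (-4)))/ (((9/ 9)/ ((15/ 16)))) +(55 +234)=27269/ 96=284.05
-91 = -91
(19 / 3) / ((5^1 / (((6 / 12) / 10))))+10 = 3019 / 300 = 10.06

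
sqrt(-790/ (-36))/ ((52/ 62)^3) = 29791 * sqrt(790)/ 105456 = 7.94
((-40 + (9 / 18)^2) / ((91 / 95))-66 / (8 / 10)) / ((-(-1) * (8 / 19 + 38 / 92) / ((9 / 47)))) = -2191555 / 76986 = -28.47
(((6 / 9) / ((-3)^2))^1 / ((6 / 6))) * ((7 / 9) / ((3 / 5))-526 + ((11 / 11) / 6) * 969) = -19613 / 729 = -26.90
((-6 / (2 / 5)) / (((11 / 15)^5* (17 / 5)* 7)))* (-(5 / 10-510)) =-1514.09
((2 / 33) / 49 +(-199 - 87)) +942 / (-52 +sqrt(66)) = -307.47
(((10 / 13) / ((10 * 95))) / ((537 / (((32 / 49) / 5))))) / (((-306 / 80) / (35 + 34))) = -5888 / 1657324305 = -0.00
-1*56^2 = -3136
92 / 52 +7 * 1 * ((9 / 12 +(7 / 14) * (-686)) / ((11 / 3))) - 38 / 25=-653.14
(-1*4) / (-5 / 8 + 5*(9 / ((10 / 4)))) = -32 / 139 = -0.23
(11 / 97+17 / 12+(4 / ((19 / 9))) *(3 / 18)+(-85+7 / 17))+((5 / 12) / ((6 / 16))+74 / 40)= -112483208 / 1409895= -79.78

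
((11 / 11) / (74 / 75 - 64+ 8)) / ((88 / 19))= -0.00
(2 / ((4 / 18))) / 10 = 9 / 10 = 0.90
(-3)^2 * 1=9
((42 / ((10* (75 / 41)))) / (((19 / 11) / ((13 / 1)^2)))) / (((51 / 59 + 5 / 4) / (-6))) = -755482728 / 1185125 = -637.47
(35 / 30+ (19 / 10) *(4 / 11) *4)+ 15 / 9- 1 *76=-23233 / 330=-70.40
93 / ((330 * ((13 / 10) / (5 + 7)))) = 372 / 143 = 2.60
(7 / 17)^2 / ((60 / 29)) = 1421 / 17340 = 0.08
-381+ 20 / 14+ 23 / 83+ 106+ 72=-116952 / 581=-201.29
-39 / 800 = -0.05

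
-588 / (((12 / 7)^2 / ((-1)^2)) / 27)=-21609 / 4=-5402.25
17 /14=1.21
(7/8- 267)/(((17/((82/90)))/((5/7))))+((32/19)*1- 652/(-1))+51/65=6817446877/10581480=644.28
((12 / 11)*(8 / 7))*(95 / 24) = 380 / 77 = 4.94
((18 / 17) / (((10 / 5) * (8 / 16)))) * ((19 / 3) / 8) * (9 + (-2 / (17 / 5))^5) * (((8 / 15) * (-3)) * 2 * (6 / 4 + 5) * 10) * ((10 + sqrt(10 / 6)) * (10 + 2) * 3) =-13528693919520 / 24137569 - 450956463984 * sqrt(15) / 24137569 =-632840.90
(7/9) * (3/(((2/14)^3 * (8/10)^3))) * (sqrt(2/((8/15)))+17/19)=5102125/3648+300125 * sqrt(15)/384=4425.64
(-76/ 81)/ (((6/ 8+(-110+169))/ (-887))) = 269648/ 19359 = 13.93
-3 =-3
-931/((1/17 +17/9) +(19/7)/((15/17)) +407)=-4985505/2206388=-2.26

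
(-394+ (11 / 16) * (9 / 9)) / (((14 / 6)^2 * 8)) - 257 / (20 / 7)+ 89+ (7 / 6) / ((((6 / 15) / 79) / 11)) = 2524.60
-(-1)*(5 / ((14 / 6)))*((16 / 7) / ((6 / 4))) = 160 / 49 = 3.27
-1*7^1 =-7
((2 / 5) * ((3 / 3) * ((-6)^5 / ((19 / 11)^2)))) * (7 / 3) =-4390848 / 1805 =-2432.60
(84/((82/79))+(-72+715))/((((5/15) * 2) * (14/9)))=801387/1148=698.07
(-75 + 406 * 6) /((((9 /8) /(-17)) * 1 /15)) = -535160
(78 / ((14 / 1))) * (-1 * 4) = -156 / 7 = -22.29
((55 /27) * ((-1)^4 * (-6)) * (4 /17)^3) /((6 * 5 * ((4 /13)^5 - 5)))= 261390272 /246126104091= 0.00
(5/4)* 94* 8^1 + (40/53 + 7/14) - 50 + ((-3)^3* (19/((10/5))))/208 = 19623195/22048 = 890.02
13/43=0.30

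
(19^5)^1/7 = 2476099/7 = 353728.43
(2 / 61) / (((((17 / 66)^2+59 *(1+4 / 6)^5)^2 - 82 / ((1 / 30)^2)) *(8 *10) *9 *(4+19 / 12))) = 2305430424 / 141898177905671534915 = 0.00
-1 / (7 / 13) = -13 / 7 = -1.86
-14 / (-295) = 14 / 295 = 0.05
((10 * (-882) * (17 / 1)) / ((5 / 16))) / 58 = -239904 / 29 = -8272.55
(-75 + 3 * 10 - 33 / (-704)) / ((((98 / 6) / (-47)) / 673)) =39001023 / 448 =87055.85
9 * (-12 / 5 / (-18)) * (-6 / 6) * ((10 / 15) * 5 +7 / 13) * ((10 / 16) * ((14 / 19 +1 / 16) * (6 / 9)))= -12231 / 7904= -1.55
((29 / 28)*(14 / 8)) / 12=29 / 192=0.15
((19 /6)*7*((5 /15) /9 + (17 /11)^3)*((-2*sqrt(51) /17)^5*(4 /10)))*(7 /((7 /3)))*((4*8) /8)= -2280909568*sqrt(51) /98088045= -166.06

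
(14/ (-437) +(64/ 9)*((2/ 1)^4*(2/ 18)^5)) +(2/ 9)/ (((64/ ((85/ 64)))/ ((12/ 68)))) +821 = 390475784126803/ 475626940416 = 820.97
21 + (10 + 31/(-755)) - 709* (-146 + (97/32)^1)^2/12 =-3734590563221/3092480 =-1207636.12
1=1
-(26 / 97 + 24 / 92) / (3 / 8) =-9440 / 6693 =-1.41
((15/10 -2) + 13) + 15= 55/2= 27.50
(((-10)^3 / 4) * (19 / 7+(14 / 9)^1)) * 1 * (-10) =672500 / 63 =10674.60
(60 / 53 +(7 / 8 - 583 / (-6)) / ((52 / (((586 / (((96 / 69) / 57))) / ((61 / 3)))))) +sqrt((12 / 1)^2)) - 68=3594069283 / 1655296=2171.25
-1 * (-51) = 51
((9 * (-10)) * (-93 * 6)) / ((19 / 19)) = 50220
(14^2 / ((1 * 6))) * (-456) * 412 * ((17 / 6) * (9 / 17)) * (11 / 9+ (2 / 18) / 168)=-101317804 / 9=-11257533.78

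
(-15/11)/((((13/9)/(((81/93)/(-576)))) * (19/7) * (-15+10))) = -567/5390528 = -0.00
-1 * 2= -2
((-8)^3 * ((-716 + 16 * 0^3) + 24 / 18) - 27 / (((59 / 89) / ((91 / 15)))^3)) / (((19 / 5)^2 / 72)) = 638101254746472 / 370709095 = 1721299.16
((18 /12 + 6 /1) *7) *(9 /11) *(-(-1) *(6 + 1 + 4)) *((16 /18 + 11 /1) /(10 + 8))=3745 /12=312.08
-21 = -21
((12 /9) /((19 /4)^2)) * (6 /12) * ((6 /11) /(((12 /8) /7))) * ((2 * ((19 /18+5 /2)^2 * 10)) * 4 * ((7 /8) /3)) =64225280 /2894859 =22.19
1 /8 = 0.12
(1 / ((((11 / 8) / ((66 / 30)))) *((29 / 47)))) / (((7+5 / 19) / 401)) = 1432372 / 10005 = 143.17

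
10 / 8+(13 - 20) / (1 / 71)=-1983 / 4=-495.75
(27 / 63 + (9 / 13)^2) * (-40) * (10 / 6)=-71600 / 1183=-60.52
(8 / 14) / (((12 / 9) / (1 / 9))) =1 / 21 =0.05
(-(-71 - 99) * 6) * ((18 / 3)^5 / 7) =7931520 / 7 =1133074.29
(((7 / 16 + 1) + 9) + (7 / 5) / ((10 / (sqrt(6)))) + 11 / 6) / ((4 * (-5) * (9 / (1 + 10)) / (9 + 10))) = -123101 / 8640 - 1463 * sqrt(6) / 9000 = -14.65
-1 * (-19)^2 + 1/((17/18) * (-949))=-5824031/16133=-361.00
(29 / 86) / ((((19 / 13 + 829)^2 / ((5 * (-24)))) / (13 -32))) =1396785 / 1252951372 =0.00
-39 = -39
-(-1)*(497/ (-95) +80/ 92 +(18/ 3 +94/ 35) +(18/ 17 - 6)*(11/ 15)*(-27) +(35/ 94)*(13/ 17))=2503869099/ 24441410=102.44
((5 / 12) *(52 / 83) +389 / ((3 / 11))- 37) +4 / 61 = 1389.66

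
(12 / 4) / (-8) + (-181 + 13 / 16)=-180.56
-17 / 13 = -1.31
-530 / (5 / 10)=-1060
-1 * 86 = -86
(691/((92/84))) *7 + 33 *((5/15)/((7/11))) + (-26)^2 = 822658/161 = 5109.68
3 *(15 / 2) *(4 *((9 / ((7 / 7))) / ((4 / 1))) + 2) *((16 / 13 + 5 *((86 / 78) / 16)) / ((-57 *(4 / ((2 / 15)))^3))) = -10813 / 42681600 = -0.00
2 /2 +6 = 7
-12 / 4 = -3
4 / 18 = 2 / 9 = 0.22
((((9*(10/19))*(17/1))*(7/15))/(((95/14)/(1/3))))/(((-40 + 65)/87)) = 289884/45125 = 6.42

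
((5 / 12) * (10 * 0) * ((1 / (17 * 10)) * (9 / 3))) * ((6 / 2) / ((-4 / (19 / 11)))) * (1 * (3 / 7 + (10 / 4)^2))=0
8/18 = 4/9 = 0.44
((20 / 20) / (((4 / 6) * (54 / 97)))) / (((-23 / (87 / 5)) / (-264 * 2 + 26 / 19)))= 1073.49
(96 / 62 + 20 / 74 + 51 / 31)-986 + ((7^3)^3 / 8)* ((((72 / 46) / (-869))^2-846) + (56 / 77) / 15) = -117313458215463154097461 / 27492225230580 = -4267150339.11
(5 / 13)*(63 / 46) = 315 / 598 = 0.53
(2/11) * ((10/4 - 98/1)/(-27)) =191/297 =0.64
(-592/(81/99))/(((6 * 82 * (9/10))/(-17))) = 276760/9963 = 27.78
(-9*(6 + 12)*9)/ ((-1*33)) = 486/ 11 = 44.18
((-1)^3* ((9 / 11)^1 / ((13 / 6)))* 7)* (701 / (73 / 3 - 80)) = 794934 / 23881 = 33.29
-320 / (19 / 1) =-16.84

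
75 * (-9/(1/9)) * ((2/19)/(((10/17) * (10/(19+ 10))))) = -119799/38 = -3152.61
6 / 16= 3 / 8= 0.38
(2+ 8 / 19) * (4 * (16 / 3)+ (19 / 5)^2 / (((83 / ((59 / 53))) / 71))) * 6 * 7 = 7454356028 / 2089525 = 3567.49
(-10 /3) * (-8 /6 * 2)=80 /9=8.89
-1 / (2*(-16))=1 / 32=0.03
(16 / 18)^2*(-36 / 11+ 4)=512 / 891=0.57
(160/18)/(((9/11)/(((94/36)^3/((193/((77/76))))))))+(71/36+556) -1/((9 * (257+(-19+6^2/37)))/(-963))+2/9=2143020301129069/3829163966172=559.66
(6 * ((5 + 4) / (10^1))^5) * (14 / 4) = 1240029 / 100000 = 12.40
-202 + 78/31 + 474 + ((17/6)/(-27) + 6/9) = 1381441/5022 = 275.08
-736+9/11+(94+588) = -53.18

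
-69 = -69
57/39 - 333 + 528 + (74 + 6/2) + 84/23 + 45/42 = 1164483/4186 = 278.19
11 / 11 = 1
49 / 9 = 5.44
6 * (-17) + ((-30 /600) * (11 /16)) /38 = -1240331 /12160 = -102.00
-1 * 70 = -70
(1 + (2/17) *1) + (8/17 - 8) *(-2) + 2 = 309/17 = 18.18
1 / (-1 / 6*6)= -1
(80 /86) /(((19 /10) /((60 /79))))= 24000 /64543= 0.37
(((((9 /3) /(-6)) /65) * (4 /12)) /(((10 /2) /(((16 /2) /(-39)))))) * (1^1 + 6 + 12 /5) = 188 /190125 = 0.00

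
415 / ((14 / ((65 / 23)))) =26975 / 322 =83.77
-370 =-370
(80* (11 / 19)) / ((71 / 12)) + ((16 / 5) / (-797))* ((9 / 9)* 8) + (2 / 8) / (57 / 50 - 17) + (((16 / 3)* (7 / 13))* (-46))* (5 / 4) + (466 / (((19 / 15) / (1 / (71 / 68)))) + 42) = 6062006477989 / 25577889870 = 237.00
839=839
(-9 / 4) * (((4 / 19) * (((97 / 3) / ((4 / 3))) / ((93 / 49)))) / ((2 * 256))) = -14259 / 1206272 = -0.01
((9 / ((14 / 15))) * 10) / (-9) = -75 / 7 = -10.71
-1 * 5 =-5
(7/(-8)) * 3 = -21/8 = -2.62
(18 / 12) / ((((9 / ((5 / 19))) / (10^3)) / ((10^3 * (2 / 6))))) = 2500000 / 171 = 14619.88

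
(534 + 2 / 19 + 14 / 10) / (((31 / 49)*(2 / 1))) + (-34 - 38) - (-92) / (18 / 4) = 19702033 / 53010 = 371.67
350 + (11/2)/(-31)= 21689/62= 349.82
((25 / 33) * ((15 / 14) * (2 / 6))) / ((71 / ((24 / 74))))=0.00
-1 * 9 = -9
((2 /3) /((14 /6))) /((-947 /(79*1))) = -0.02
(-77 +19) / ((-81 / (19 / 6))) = 551 / 243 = 2.27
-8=-8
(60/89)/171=20/5073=0.00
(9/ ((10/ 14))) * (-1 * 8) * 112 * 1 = -11289.60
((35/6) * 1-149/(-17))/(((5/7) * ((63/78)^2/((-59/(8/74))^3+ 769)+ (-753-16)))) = -2617824662527711/98501837705276910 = -0.03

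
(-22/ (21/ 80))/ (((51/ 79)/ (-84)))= 556160/ 51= 10905.10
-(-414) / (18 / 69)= 1587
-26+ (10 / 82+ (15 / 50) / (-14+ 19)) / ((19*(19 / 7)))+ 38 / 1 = 8883211 / 740050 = 12.00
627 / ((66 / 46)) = 437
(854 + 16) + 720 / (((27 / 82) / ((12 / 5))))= 6118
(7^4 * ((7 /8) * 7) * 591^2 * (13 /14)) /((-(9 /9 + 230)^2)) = -173049331 /1936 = -89384.99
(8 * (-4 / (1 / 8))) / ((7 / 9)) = -2304 / 7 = -329.14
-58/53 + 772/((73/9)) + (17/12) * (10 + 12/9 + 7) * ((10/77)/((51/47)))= 142141855/1462482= 97.19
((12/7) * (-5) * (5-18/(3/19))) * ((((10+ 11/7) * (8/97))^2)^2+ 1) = 2543263250746380/1487911625767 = 1709.28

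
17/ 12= 1.42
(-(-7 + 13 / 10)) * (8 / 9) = 5.07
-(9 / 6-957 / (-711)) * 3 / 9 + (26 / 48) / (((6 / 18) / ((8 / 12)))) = 383 / 2844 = 0.13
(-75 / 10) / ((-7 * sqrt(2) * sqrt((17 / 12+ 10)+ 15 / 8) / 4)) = 60 * sqrt(957) / 2233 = 0.83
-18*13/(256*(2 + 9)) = -0.08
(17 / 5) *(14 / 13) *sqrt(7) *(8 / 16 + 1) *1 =357 *sqrt(7) / 65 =14.53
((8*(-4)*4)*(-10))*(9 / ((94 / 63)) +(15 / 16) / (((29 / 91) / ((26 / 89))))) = 8820.89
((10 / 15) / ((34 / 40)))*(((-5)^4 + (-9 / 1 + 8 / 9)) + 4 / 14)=484.06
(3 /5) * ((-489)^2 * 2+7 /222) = 106169731 /370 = 286945.22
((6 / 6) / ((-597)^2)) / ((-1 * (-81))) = 1 / 28869129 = 0.00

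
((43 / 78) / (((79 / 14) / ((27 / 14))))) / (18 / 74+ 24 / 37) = 4773 / 22594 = 0.21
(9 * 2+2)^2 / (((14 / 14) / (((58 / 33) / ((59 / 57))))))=440800 / 649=679.20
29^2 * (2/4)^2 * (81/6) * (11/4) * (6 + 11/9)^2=39085475/96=407140.36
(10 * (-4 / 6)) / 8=-5 / 6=-0.83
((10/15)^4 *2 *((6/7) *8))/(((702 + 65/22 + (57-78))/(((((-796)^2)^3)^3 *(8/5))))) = 1483261923092729126894953562521122944546817931796631519232/14219415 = 104312443450924607439543300000000000000000000000000.00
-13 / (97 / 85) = -1105 / 97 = -11.39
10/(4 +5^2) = 10/29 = 0.34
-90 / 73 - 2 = -236 / 73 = -3.23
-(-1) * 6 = 6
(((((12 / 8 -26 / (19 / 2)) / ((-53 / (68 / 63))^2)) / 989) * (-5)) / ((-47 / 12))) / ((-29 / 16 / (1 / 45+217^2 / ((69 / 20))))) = 2090302948864 / 419208248396511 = 0.00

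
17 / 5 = 3.40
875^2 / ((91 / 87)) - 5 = 9515560 / 13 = 731966.15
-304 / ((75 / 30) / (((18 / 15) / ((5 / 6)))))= -21888 / 125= -175.10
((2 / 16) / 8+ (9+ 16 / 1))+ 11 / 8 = 1689 / 64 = 26.39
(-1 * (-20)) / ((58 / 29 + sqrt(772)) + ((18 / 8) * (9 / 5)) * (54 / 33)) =0.55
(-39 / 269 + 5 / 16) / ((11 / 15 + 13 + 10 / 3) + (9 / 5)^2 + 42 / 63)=54075 / 6770192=0.01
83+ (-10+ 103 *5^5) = 321948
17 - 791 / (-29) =1284 / 29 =44.28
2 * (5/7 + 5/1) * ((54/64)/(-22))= -135/308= -0.44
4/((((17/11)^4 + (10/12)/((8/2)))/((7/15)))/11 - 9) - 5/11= -750735459/778592749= -0.96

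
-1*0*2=0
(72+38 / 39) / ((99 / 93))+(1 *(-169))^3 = -6212014957 / 1287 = -4826740.45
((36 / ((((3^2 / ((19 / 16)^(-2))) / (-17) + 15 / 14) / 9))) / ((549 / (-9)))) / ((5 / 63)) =-207277056 / 1006195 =-206.00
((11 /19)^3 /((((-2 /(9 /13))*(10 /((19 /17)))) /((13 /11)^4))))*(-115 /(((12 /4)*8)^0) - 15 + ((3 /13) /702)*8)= 1285219 /675070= 1.90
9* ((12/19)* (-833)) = -89964/19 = -4734.95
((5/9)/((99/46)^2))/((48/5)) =13225/1058508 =0.01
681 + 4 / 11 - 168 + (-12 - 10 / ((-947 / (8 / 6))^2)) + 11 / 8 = 357081528641 / 710272728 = 502.74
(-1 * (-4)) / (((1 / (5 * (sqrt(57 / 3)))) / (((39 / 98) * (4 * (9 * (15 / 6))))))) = 35100 * sqrt(19) / 49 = 3122.39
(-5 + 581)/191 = 576/191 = 3.02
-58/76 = -29/38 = -0.76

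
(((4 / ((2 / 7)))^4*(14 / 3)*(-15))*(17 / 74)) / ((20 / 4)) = -4571504 / 37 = -123554.16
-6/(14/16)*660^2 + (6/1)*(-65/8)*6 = -41821695/14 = -2987263.93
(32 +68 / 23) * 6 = 4824 / 23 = 209.74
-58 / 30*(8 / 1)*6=-464 / 5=-92.80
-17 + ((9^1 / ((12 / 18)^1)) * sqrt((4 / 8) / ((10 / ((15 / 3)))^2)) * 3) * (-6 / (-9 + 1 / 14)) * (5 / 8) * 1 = -17 + 1701 * sqrt(2) / 400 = -10.99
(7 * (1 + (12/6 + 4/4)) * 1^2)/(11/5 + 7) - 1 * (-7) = 231/23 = 10.04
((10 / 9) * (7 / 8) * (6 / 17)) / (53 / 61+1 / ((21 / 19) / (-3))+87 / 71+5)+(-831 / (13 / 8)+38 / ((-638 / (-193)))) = -28073223506087 / 56167681284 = -499.81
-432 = -432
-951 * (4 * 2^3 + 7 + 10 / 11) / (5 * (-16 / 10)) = 417489 / 88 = 4744.19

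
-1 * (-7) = 7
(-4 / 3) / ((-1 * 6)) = 2 / 9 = 0.22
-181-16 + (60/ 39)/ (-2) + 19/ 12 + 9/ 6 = -194.69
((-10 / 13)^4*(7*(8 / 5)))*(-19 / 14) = -152000 / 28561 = -5.32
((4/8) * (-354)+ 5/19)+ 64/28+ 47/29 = -666607/3857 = -172.83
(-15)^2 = 225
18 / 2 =9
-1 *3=-3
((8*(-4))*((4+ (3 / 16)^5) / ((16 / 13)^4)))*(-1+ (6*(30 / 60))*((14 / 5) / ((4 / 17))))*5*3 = -124712275598547 / 4294967296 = -29036.84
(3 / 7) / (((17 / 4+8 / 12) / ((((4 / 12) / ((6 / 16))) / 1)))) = 32 / 413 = 0.08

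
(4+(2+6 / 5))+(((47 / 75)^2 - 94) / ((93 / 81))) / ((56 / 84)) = -4459869 / 38750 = -115.09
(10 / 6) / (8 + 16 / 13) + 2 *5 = 733 / 72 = 10.18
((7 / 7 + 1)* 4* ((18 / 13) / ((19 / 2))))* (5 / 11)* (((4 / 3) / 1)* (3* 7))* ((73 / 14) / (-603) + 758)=2047668160 / 182039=11248.51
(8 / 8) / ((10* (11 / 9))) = 9 / 110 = 0.08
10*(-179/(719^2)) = -1790/516961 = -0.00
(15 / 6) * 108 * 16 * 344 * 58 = 86192640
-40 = -40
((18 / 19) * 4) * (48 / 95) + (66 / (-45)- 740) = -4004674 / 5415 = -739.55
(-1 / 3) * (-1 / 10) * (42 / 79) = 7 / 395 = 0.02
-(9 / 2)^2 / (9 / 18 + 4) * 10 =-45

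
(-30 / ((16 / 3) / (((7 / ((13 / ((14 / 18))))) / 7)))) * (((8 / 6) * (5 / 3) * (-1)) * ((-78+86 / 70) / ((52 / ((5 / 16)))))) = -67175 / 194688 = -0.35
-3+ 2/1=-1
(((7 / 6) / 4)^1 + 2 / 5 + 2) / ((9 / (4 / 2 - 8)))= -323 / 180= -1.79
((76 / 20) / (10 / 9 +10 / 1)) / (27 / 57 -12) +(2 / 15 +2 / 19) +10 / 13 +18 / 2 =9.98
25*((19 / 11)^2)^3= 1176147025 / 1771561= 663.90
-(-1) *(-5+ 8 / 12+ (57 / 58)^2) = -33985 / 10092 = -3.37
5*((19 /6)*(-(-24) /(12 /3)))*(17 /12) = 1615 /12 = 134.58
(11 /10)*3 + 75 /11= 1113 /110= 10.12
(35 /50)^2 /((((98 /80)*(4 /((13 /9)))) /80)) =104 /9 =11.56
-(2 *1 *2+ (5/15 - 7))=8/3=2.67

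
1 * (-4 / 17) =-0.24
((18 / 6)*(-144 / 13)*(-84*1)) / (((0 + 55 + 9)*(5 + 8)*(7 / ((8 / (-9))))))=-72 / 169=-0.43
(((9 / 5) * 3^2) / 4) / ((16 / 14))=3.54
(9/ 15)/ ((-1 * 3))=-1/ 5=-0.20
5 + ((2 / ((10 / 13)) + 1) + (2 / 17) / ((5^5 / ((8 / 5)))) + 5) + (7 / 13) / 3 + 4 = 184184999 / 10359375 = 17.78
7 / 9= 0.78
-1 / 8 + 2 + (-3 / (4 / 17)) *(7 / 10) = -141 / 20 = -7.05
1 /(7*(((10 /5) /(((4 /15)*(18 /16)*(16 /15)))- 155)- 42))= -4 /5341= -0.00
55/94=0.59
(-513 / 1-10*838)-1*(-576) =-8317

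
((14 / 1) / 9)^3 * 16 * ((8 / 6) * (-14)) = -2458624 / 2187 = -1124.20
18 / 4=9 / 2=4.50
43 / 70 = 0.61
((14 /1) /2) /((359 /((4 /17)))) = 28 /6103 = 0.00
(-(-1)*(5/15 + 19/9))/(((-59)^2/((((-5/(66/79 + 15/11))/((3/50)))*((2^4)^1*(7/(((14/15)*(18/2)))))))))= -191180000/538827471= -0.35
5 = 5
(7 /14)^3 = 1 /8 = 0.12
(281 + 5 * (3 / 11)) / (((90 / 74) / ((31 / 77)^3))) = 3423641302 / 225983835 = 15.15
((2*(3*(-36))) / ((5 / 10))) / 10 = -216 / 5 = -43.20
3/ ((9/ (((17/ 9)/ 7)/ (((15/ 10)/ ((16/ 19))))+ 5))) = 18499/ 10773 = 1.72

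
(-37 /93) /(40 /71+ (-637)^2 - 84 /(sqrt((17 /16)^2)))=-44659 /45539164827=-0.00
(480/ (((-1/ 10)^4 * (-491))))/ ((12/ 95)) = -38000000/ 491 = -77393.08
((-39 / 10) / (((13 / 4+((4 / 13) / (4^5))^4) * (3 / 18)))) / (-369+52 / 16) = 57408886520414208 / 2916291700672437395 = 0.02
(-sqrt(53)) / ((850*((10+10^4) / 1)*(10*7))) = -0.00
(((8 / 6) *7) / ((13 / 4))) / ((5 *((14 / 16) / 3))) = 128 / 65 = 1.97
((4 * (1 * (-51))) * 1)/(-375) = 68/125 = 0.54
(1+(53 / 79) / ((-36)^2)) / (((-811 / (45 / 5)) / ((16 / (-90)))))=102437 / 51895890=0.00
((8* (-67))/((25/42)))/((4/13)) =-2926.56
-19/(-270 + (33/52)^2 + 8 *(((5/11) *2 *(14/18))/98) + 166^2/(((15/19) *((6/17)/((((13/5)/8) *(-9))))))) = 890089200/13563959207423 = 0.00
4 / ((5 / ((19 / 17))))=76 / 85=0.89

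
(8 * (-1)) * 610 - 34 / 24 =-58577 / 12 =-4881.42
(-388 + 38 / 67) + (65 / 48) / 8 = -387.26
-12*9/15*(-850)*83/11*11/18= 28220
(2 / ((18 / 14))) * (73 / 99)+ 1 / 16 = 17243 / 14256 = 1.21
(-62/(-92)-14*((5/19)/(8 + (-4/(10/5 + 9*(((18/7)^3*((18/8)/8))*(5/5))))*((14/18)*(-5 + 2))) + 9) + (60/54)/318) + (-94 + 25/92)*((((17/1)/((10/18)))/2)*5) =-6941638999674221/951432942456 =-7295.98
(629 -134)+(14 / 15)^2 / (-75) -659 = -2767696 / 16875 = -164.01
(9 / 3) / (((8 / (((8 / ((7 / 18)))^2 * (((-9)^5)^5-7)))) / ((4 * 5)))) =-2278520307057896216439800000.00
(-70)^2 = 4900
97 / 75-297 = -22178 / 75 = -295.71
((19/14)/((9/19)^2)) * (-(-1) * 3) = 6859/378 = 18.15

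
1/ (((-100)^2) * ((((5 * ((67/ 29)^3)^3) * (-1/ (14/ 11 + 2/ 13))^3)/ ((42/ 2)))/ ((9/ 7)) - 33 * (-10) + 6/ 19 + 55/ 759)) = 90823388714200559541924/ 191424044229520352235347906875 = 0.00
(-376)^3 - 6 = -53157382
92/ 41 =2.24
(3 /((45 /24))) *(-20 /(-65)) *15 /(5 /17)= 1632 /65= 25.11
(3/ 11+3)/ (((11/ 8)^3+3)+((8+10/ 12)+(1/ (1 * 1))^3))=55296/ 260755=0.21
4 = 4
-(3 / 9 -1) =2 / 3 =0.67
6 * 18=108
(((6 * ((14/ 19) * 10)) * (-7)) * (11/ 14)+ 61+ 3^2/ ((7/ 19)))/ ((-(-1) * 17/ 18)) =-22212/ 133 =-167.01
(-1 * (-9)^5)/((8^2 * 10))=59049/640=92.26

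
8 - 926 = -918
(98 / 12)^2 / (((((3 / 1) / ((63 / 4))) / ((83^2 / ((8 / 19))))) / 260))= 142992527405 / 96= 1489505493.80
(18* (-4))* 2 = -144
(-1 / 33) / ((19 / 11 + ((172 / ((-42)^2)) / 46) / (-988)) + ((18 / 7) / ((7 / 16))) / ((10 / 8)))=-33404280 / 7087295099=-0.00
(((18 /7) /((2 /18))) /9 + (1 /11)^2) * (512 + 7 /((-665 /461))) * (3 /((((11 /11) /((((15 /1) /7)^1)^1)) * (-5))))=-9973053 /5929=-1682.08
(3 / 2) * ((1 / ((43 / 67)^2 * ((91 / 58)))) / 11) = 390543 / 1850849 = 0.21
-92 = -92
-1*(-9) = 9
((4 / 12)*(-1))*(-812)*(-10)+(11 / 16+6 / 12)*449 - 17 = -105143 / 48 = -2190.48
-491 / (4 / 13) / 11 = -6383 / 44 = -145.07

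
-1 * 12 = -12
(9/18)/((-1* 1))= -1/2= -0.50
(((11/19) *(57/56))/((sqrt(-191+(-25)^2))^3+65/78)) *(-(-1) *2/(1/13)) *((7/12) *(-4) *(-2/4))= -2145/11771496476+279279 *sqrt(434)/2942874119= 0.00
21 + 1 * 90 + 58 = 169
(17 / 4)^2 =289 / 16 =18.06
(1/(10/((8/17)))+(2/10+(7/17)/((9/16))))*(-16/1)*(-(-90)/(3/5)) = -2349.80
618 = 618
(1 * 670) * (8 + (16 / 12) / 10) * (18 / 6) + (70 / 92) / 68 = 51136579 / 3128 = 16348.01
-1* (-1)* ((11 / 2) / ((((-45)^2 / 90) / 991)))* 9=10901 / 5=2180.20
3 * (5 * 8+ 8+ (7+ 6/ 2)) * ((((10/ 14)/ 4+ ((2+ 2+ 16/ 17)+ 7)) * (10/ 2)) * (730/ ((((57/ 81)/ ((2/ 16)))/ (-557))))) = -13775317571025/ 18088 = -761572178.85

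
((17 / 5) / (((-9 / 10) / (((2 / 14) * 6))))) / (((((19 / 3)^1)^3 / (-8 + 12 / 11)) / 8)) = 19584 / 27797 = 0.70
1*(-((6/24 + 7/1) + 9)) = -65/4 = -16.25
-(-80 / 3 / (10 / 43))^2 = -118336 / 9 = -13148.44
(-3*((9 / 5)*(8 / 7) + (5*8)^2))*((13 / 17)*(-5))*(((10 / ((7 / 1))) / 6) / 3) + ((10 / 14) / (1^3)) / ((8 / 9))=29173505 / 19992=1459.26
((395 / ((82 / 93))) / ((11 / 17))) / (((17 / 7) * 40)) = 51429 / 7216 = 7.13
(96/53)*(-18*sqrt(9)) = -5184/53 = -97.81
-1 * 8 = -8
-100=-100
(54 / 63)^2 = 36 / 49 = 0.73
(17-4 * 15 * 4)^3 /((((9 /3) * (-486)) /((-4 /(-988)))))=11089567 /360126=30.79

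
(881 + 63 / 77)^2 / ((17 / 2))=188180000 / 2057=91482.74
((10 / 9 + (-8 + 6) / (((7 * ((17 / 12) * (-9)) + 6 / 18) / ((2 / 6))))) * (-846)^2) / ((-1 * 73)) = -10967.21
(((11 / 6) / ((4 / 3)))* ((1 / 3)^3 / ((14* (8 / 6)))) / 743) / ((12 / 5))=0.00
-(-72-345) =417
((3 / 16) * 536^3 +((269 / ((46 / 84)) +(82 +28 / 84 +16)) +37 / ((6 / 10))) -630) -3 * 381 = 664058903 / 23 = 28872126.22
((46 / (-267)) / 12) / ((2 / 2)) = -23 / 1602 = -0.01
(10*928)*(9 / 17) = 83520 / 17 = 4912.94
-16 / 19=-0.84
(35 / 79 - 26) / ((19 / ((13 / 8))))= -2.19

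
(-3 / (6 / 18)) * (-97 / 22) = 873 / 22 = 39.68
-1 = -1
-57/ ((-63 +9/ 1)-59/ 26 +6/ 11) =16302/ 15937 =1.02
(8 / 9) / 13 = 8 / 117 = 0.07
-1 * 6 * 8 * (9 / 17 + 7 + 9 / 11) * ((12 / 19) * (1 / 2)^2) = -224784 / 3553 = -63.27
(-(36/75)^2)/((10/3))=-216/3125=-0.07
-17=-17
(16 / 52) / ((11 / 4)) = 16 / 143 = 0.11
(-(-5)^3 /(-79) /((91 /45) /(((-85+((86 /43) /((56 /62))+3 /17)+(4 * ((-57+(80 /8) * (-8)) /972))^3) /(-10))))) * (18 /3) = -35340730317625 /909285985062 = -38.87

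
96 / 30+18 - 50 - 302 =-1654 / 5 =-330.80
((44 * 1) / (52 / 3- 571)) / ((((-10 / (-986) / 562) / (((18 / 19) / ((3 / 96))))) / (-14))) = 26811122688 / 14345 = 1869022.15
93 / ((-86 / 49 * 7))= -651 / 86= -7.57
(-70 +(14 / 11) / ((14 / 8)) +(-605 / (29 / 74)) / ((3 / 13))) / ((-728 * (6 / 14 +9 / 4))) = 3234202 / 933075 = 3.47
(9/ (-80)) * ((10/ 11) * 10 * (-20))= 225/ 11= 20.45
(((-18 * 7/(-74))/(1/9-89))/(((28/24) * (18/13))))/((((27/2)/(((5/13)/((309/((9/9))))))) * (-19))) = 1/17378160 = 0.00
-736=-736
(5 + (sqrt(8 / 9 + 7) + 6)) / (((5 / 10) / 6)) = 4 * sqrt(71) + 132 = 165.70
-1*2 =-2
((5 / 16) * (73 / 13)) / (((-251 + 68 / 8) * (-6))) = 73 / 60528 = 0.00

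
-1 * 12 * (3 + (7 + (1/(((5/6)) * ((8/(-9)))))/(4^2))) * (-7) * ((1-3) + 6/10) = -466431/400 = -1166.08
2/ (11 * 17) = 2/ 187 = 0.01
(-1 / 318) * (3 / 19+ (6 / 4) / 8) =-35 / 32224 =-0.00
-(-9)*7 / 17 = 63 / 17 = 3.71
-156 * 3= -468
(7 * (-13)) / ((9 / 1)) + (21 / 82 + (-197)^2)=28633769 / 738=38799.14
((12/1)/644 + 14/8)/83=1139/53452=0.02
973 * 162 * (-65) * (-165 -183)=3565500120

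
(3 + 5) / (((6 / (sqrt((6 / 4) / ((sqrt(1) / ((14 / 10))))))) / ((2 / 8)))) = sqrt(210) / 30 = 0.48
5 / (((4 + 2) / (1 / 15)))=1 / 18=0.06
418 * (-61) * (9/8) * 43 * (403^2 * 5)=-4006518779835/4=-1001629694958.75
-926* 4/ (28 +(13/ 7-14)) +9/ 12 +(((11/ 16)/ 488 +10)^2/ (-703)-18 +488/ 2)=-897179333483/ 128574898176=-6.98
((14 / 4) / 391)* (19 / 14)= 19 / 1564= 0.01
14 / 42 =1 / 3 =0.33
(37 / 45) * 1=37 / 45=0.82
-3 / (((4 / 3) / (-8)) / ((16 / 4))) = 72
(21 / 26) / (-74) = -0.01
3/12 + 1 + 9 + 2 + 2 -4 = 41/4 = 10.25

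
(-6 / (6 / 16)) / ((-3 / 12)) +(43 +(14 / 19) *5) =2103 / 19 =110.68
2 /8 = 1 /4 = 0.25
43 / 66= 0.65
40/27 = 1.48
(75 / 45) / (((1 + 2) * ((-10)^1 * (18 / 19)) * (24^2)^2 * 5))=-19 / 537477120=-0.00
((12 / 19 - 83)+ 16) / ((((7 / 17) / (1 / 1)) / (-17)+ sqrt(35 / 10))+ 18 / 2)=-6.12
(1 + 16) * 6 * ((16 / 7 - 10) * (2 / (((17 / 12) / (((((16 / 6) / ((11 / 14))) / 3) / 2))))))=-6912 / 11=-628.36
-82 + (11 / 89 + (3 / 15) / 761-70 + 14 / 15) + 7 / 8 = -1219673111 / 8127480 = -150.07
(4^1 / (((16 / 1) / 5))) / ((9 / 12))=5 / 3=1.67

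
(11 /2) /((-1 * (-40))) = 0.14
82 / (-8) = -41 / 4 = -10.25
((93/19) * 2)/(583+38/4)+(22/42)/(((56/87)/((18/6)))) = 7230893/2941960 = 2.46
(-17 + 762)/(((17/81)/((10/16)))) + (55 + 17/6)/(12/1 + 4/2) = 6348023/2856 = 2222.70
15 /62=0.24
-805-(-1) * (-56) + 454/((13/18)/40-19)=-12094167/13667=-884.92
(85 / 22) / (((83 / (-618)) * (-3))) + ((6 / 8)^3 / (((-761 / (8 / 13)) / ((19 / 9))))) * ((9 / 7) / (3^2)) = 4850287999 / 505809304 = 9.59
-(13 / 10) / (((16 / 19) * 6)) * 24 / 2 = -3.09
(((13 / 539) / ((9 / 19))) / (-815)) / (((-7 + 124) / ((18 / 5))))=-38 / 19767825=-0.00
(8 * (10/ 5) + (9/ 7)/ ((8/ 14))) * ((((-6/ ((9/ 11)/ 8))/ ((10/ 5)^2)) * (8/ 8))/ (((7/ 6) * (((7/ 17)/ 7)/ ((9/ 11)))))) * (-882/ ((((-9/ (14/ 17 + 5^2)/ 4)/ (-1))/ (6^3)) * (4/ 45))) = 78497203680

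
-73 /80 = -0.91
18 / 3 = 6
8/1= 8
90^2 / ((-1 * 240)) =-135 / 4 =-33.75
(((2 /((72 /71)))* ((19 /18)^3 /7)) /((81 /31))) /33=15096659 /3928411872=0.00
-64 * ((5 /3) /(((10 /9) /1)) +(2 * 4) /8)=-160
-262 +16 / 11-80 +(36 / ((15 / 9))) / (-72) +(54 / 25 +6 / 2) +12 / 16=-368429 / 1100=-334.94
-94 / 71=-1.32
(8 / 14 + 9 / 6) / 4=29 / 56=0.52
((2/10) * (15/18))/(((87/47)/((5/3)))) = 235/1566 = 0.15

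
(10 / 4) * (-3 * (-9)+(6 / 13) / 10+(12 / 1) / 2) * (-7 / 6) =-1253 / 13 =-96.38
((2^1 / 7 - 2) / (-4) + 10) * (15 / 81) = 365 / 189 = 1.93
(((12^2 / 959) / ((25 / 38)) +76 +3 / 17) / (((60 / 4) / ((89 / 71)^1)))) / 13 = 2771517761 / 5642875875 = 0.49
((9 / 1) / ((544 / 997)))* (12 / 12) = 8973 / 544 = 16.49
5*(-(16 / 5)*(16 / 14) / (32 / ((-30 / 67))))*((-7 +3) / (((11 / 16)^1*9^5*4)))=-640 / 101544597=-0.00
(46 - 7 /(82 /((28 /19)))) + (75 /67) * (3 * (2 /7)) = 17110734 /365351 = 46.83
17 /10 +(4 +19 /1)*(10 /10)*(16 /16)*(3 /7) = 809 /70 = 11.56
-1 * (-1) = 1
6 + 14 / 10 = 37 / 5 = 7.40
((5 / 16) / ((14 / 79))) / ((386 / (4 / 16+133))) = 210535 / 345856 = 0.61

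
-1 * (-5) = 5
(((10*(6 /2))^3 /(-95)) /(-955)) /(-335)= -0.00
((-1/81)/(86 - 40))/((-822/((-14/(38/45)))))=-35/6465852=-0.00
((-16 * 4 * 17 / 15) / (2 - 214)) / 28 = 68 / 5565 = 0.01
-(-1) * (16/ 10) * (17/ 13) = 2.09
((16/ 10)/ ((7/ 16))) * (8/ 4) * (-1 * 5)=-256/ 7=-36.57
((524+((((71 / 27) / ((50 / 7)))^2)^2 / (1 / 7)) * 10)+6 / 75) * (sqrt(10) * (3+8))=1919506530398237 * sqrt(10) / 332150625000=18274.88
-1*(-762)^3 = 442450728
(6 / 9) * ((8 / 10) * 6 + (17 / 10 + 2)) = 17 / 3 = 5.67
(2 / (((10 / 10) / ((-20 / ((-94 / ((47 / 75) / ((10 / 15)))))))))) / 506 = 1 / 1265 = 0.00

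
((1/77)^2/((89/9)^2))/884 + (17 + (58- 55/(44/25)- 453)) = -409.25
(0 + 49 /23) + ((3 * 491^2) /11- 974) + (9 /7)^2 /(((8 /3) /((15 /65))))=83517030213 /1289288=64777.64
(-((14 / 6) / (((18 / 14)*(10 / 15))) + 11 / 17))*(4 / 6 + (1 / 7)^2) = -104131 / 44982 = -2.31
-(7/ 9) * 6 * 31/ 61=-434/ 183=-2.37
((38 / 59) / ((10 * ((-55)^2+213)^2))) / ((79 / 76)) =361 / 61086157105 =0.00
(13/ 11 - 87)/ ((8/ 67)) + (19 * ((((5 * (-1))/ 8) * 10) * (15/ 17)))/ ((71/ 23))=-39972793/ 53108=-752.67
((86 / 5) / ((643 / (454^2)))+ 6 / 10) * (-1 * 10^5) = -354558100000 / 643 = -551412286.16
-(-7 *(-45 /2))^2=-99225 /4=-24806.25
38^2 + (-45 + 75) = 1474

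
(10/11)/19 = 10/209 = 0.05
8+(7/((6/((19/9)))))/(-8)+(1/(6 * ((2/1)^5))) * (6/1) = 6673/864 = 7.72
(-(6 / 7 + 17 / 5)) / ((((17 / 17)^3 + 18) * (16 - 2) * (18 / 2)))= -0.00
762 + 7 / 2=1531 / 2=765.50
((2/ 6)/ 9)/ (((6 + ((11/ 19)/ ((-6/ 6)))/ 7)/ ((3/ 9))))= 0.00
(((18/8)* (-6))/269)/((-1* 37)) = 27/19906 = 0.00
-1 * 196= -196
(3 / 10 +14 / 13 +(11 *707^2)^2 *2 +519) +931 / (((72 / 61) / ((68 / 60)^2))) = 12733605417180480367 / 210600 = 60463463519375.50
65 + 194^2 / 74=21223 / 37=573.59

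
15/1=15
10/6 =1.67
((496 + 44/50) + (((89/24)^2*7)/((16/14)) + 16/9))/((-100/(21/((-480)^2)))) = -156680069/294912000000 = -0.00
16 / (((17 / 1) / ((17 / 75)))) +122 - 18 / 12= 18107 / 150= 120.71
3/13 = 0.23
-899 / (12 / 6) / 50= -899 / 100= -8.99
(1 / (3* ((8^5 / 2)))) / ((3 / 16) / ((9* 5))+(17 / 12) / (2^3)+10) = 5 / 2502144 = 0.00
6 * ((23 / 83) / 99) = 46 / 2739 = 0.02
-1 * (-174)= 174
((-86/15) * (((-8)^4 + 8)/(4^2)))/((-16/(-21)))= -154413/80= -1930.16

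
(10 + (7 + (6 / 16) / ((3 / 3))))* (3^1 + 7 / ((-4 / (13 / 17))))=15707 / 544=28.87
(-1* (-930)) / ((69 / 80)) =24800 / 23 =1078.26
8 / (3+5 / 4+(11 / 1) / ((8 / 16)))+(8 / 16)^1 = 0.80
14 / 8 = 7 / 4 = 1.75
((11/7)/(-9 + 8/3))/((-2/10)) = 165/133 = 1.24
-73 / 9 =-8.11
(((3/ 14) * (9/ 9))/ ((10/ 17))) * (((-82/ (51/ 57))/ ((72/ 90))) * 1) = -2337/ 56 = -41.73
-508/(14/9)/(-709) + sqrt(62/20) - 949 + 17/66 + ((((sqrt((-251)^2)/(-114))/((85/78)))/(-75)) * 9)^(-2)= -9743595968282315/10462696149906 + sqrt(310)/10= -929.51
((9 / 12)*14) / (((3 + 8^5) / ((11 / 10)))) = 231 / 655420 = 0.00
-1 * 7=-7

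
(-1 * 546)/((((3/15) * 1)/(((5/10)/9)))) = -455/3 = -151.67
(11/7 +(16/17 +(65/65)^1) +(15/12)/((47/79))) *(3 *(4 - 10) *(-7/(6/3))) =1130301/3196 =353.66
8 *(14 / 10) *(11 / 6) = 308 / 15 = 20.53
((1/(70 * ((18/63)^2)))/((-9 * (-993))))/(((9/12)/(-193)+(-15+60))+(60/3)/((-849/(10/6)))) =54619/125398790610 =0.00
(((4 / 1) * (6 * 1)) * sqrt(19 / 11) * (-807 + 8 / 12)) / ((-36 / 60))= 96760 * sqrt(209) / 33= 42389.18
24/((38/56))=672/19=35.37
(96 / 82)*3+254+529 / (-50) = 506211 / 2050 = 246.93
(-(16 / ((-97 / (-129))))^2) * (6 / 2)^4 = -345067776 / 9409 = -36674.22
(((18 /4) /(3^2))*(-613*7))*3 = -12873 /2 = -6436.50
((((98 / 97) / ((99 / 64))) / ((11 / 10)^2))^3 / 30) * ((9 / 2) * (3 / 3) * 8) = 98691134259200000 / 522944551896094449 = 0.19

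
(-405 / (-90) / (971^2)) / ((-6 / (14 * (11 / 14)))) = -0.00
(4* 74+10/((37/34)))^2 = 127509264/1369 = 93140.44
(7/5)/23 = 7/115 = 0.06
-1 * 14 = -14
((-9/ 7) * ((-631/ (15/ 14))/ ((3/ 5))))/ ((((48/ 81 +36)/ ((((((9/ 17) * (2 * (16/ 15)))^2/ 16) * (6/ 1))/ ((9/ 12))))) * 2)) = 19626624/ 1784575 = 11.00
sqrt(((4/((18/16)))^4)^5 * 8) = 2251799813685248 * sqrt(2)/3486784401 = 913313.09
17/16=1.06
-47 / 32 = -1.47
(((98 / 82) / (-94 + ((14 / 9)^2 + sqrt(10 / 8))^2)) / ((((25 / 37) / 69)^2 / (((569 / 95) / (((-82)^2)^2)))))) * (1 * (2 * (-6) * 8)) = 0.00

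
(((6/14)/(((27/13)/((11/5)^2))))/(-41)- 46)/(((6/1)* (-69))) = 2972023/26734050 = 0.11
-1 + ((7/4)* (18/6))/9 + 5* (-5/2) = -155/12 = -12.92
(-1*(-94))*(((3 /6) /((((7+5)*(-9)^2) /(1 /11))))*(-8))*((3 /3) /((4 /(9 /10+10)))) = -5123 /53460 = -0.10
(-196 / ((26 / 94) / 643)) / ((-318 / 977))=1399874.15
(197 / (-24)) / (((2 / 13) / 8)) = -2561 / 6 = -426.83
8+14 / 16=71 / 8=8.88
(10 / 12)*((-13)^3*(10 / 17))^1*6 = -109850 / 17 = -6461.76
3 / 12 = 1 / 4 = 0.25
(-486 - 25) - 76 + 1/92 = -54003/92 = -586.99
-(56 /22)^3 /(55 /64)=-1404928 /73205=-19.19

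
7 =7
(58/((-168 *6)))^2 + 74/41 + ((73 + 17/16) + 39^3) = 618577146389/10414656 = 59394.87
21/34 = 0.62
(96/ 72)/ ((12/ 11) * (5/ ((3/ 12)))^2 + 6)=22/ 7299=0.00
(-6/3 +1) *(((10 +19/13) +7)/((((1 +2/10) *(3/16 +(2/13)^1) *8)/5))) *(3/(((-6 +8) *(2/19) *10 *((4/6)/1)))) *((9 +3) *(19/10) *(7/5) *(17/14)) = -165699/71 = -2333.79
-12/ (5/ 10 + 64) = -0.19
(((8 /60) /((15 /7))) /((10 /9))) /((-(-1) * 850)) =7 /106250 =0.00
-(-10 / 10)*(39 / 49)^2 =1521 / 2401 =0.63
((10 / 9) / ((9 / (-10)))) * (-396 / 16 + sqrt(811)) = 275 / 9-100 * sqrt(811) / 81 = -4.60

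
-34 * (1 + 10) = -374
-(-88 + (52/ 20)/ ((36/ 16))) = 3908/ 45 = 86.84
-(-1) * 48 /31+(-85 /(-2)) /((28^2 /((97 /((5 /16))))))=55823 /3038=18.37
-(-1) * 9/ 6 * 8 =12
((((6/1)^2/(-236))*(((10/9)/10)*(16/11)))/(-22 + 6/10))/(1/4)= 320/69443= 0.00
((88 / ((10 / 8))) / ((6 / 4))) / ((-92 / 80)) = -2816 / 69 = -40.81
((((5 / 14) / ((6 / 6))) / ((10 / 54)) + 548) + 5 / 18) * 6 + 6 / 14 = 9905 / 3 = 3301.67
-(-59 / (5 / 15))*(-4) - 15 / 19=-13467 / 19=-708.79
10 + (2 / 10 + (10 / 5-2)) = 51 / 5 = 10.20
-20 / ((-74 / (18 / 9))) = 20 / 37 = 0.54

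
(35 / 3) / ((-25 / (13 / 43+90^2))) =-2438191 / 645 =-3780.14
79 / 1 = 79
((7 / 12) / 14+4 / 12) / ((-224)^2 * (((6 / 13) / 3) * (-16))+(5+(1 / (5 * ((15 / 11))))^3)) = -16453125 / 5418788486576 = -0.00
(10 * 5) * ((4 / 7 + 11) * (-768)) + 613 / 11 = -34210109 / 77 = -444287.13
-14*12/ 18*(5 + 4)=-84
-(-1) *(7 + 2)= 9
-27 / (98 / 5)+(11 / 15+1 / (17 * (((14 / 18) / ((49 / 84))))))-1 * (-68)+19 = 4318267 / 49980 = 86.40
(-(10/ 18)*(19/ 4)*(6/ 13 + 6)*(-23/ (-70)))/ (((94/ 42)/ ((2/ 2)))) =-3059/ 1222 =-2.50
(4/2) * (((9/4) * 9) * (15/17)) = 1215/34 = 35.74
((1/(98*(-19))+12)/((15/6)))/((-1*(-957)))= 22343/4454835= 0.01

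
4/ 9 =0.44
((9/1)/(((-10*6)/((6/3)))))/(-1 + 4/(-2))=1/10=0.10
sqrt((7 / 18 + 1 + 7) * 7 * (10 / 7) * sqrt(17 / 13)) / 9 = 13^(3 / 4) * 17^(1 / 4) * sqrt(755) / 351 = 1.09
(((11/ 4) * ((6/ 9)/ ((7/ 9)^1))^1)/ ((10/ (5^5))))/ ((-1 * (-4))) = 20625/ 112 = 184.15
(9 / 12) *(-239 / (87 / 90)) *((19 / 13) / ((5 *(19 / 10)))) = -10755 / 377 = -28.53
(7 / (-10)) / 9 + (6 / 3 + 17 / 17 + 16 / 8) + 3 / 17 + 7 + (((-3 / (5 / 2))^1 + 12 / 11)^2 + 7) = 17689721 / 925650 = 19.11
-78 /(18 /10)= -130 /3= -43.33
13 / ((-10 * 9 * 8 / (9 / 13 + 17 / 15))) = -89 / 2700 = -0.03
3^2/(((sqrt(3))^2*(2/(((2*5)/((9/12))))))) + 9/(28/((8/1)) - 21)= 682/35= 19.49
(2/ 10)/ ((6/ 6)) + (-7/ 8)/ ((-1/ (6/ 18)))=59/ 120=0.49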